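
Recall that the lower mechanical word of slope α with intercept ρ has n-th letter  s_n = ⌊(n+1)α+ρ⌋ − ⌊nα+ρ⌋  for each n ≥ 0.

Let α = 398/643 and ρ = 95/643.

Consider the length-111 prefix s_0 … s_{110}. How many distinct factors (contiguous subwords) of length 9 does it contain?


t_n = ⌊(n·398+95)/643⌋ for n = 0 … 111:
  n=0…9: ⌊95/643⌋=0 ⌊493/643⌋=0 ⌊891/643⌋=1 ⌊1289/643⌋=2 ⌊1687/643⌋=2 ⌊2085/643⌋=3 ⌊2483/643⌋=3 ⌊2881/643⌋=4 ⌊3279/643⌋=5 ⌊3677/643⌋=5
  n=10…19: ⌊4075/643⌋=6 ⌊4473/643⌋=6 ⌊4871/643⌋=7 ⌊5269/643⌋=8 ⌊5667/643⌋=8 ⌊6065/643⌋=9 ⌊6463/643⌋=10 ⌊6861/643⌋=10 ⌊7259/643⌋=11 ⌊7657/643⌋=11
  n=20…29: ⌊8055/643⌋=12 ⌊8453/643⌋=13 ⌊8851/643⌋=13 ⌊9249/643⌋=14 ⌊9647/643⌋=15 ⌊10045/643⌋=15 ⌊10443/643⌋=16 ⌊10841/643⌋=16 ⌊11239/643⌋=17 ⌊11637/643⌋=18
  n=30…39: ⌊12035/643⌋=18 ⌊12433/643⌋=19 ⌊12831/643⌋=19 ⌊13229/643⌋=20 ⌊13627/643⌋=21 ⌊14025/643⌋=21 ⌊14423/643⌋=22 ⌊14821/643⌋=23 ⌊15219/643⌋=23 ⌊15617/643⌋=24
  n=40…49: ⌊16015/643⌋=24 ⌊16413/643⌋=25 ⌊16811/643⌋=26 ⌊17209/643⌋=26 ⌊17607/643⌋=27 ⌊18005/643⌋=28 ⌊18403/643⌋=28 ⌊18801/643⌋=29 ⌊19199/643⌋=29 ⌊19597/643⌋=30
  n=50…59: ⌊19995/643⌋=31 ⌊20393/643⌋=31 ⌊20791/643⌋=32 ⌊21189/643⌋=32 ⌊21587/643⌋=33 ⌊21985/643⌋=34 ⌊22383/643⌋=34 ⌊22781/643⌋=35 ⌊23179/643⌋=36 ⌊23577/643⌋=36
  n=60…69: ⌊23975/643⌋=37 ⌊24373/643⌋=37 ⌊24771/643⌋=38 ⌊25169/643⌋=39 ⌊25567/643⌋=39 ⌊25965/643⌋=40 ⌊26363/643⌋=41 ⌊26761/643⌋=41 ⌊27159/643⌋=42 ⌊27557/643⌋=42
  n=70…79: ⌊27955/643⌋=43 ⌊28353/643⌋=44 ⌊28751/643⌋=44 ⌊29149/643⌋=45 ⌊29547/643⌋=45 ⌊29945/643⌋=46 ⌊30343/643⌋=47 ⌊30741/643⌋=47 ⌊31139/643⌋=48 ⌊31537/643⌋=49
  n=80…89: ⌊31935/643⌋=49 ⌊32333/643⌋=50 ⌊32731/643⌋=50 ⌊33129/643⌋=51 ⌊33527/643⌋=52 ⌊33925/643⌋=52 ⌊34323/643⌋=53 ⌊34721/643⌋=53 ⌊35119/643⌋=54 ⌊35517/643⌋=55
  n=90…99: ⌊35915/643⌋=55 ⌊36313/643⌋=56 ⌊36711/643⌋=57 ⌊37109/643⌋=57 ⌊37507/643⌋=58 ⌊37905/643⌋=58 ⌊38303/643⌋=59 ⌊38701/643⌋=60 ⌊39099/643⌋=60 ⌊39497/643⌋=61
  n=100…109: ⌊39895/643⌋=62 ⌊40293/643⌋=62 ⌊40691/643⌋=63 ⌊41089/643⌋=63 ⌊41487/643⌋=64 ⌊41885/643⌋=65 ⌊42283/643⌋=65 ⌊42681/643⌋=66 ⌊43079/643⌋=66 ⌊43477/643⌋=67
  n=110…111: ⌊43875/643⌋=68 ⌊44273/643⌋=68
s_n = t_(n+1) − t_n for n = 0 … 110 gives
prefix = 011010110101101101011011010110101101101011011010110101101101011011010110101101101011010110110101101101011010110
slide a length-9 window over [0..8] … [102..110] (103 windows); first occurrence of each distinct factor:
  [  0..  8] 011010110
  [  1..  9] 110101101
  [  2.. 10] 101011010
  [  3.. 11] 010110101
  [  4.. 12] 101101011
  [  7.. 15] 101011011
  [  8.. 16] 010110110
  [  9.. 17] 101101101
  [ 10.. 18] 011011010
  [ 11.. 19] 110110101
  (the other 93 windows repeat one of these)
distinct factors: {010110101, 010110110, 011010110, 011011010, 101011010, 101011011, 101101011, 101101101, 110101101, 110110101}
count = 10  (Sturmian bound for length 9 is 10)

10


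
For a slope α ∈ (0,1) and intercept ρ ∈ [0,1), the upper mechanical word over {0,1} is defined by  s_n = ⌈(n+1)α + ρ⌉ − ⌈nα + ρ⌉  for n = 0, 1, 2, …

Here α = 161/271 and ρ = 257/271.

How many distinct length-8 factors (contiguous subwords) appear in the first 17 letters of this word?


5

t_n = ⌈(n·161+257)/271⌉ for n = 0 … 17:
  n=0…9: ⌈257/271⌉=1 ⌈418/271⌉=2 ⌈579/271⌉=3 ⌈740/271⌉=3 ⌈901/271⌉=4 ⌈1062/271⌉=4 ⌈1223/271⌉=5 ⌈1384/271⌉=6 ⌈1545/271⌉=6 ⌈1706/271⌉=7
  n=10…17: ⌈1867/271⌉=7 ⌈2028/271⌉=8 ⌈2189/271⌉=9 ⌈2350/271⌉=9 ⌈2511/271⌉=10 ⌈2672/271⌉=10 ⌈2833/271⌉=11 ⌈2994/271⌉=12
s_n = t_(n+1) − t_n for n = 0 … 16 gives
prefix = 11010110101101011
slide a length-8 window over [0..7] … [9..16] (10 windows); first occurrence of each distinct factor:
  [  0..  7] 11010110
  [  1..  8] 10101101
  [  2..  9] 01011010
  [  3.. 10] 10110101
  [  4.. 11] 01101011
  (the other 5 windows repeat one of these)
distinct factors: {01011010, 01101011, 10101101, 10110101, 11010110}
count = 5  (Sturmian bound for length 8 is 9)


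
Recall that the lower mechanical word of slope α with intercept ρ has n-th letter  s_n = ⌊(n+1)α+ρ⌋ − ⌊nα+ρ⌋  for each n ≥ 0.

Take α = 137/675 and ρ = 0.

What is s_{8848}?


(n+1)α + ρ = (8849·137) / 675 = 1212313/675
nα + ρ     = (8848·137) / 675 = 1212176/675
⌊1212313/675⌋ = 1796,  ⌊1212176/675⌋ = 1795
s_{8848} = 1796 − 1795 = 1

1


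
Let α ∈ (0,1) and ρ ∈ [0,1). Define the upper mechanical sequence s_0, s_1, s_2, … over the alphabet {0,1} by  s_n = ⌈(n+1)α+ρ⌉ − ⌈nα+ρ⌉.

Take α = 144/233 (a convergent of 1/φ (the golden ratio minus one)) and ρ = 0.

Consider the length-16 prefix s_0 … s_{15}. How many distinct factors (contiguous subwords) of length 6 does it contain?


t_n = ⌈(n·144)/233⌉ for n = 0 … 16:
  n=0…9: ⌈0/233⌉=0 ⌈144/233⌉=1 ⌈288/233⌉=2 ⌈432/233⌉=2 ⌈576/233⌉=3 ⌈720/233⌉=4 ⌈864/233⌉=4 ⌈1008/233⌉=5 ⌈1152/233⌉=5 ⌈1296/233⌉=6
  n=10…16: ⌈1440/233⌉=7 ⌈1584/233⌉=7 ⌈1728/233⌉=8 ⌈1872/233⌉=9 ⌈2016/233⌉=9 ⌈2160/233⌉=10 ⌈2304/233⌉=10
s_n = t_(n+1) − t_n for n = 0 … 15 gives
prefix = 1101101011011010
slide a length-6 window over [0..5] … [10..15] (11 windows); first occurrence of each distinct factor:
  [  0..  5] 110110
  [  1..  6] 101101
  [  2..  7] 011010
  [  3..  8] 110101
  [  4..  9] 101011
  [  5.. 10] 010110
  [  7.. 12] 011011
  (the other 4 windows repeat one of these)
distinct factors: {010110, 011010, 011011, 101011, 101101, 110101, 110110}
count = 7  (Sturmian bound for length 6 is 7)

7


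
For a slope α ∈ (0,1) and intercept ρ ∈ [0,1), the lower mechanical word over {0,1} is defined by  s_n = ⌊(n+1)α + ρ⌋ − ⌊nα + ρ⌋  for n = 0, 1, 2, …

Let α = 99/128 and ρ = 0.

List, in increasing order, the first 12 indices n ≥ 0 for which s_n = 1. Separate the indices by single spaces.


n=0: ⌊99/128⌋−⌊0/128⌋ = 0−0 = 0
n=1: ⌊198/128⌋−⌊99/128⌋ = 1−0 = 1  ← one
n=2: ⌊297/128⌋−⌊198/128⌋ = 2−1 = 1  ← one
n=3: ⌊396/128⌋−⌊297/128⌋ = 3−2 = 1  ← one
n=4: ⌊495/128⌋−⌊396/128⌋ = 3−3 = 0
n=5: ⌊594/128⌋−⌊495/128⌋ = 4−3 = 1  ← one
n=6: ⌊693/128⌋−⌊594/128⌋ = 5−4 = 1  ← one
n=7: ⌊792/128⌋−⌊693/128⌋ = 6−5 = 1  ← one
n=8: ⌊891/128⌋−⌊792/128⌋ = 6−6 = 0
n=9: ⌊990/128⌋−⌊891/128⌋ = 7−6 = 1  ← one
n=10: ⌊1089/128⌋−⌊990/128⌋ = 8−7 = 1  ← one
n=11: ⌊1188/128⌋−⌊1089/128⌋ = 9−8 = 1  ← one
n=12: ⌊1287/128⌋−⌊1188/128⌋ = 10−9 = 1  ← one
n=13: ⌊1386/128⌋−⌊1287/128⌋ = 10−10 = 0
n=14: ⌊1485/128⌋−⌊1386/128⌋ = 11−10 = 1  ← one
n=15: ⌊1584/128⌋−⌊1485/128⌋ = 12−11 = 1  ← one
positions of the first 12 ones: 1 2 3 5 6 7 9 10 11 12 14 15

1 2 3 5 6 7 9 10 11 12 14 15


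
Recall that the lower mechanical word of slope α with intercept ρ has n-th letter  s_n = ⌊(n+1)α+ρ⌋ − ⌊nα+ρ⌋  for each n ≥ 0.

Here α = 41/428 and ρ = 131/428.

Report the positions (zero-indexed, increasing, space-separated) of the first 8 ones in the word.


7 17 28 38 48 59 69 80

n=0: ⌊172/428⌋−⌊131/428⌋ = 0−0 = 0
n=1: ⌊213/428⌋−⌊172/428⌋ = 0−0 = 0
  …
n=7: ⌊459/428⌋−⌊418/428⌋ = 1−0 = 1  ← one
n=8: ⌊500/428⌋−⌊459/428⌋ = 1−1 = 0
n=9: ⌊541/428⌋−⌊500/428⌋ = 1−1 = 0
  …
n=17: ⌊869/428⌋−⌊828/428⌋ = 2−1 = 1  ← one
n=18: ⌊910/428⌋−⌊869/428⌋ = 2−2 = 0
n=19: ⌊951/428⌋−⌊910/428⌋ = 2−2 = 0
  …
n=28: ⌊1320/428⌋−⌊1279/428⌋ = 3−2 = 1  ← one
n=29: ⌊1361/428⌋−⌊1320/428⌋ = 3−3 = 0
n=30: ⌊1402/428⌋−⌊1361/428⌋ = 3−3 = 0
  …
n=38: ⌊1730/428⌋−⌊1689/428⌋ = 4−3 = 1  ← one
n=39: ⌊1771/428⌋−⌊1730/428⌋ = 4−4 = 0
n=40: ⌊1812/428⌋−⌊1771/428⌋ = 4−4 = 0
  …
n=48: ⌊2140/428⌋−⌊2099/428⌋ = 5−4 = 1  ← one
n=49: ⌊2181/428⌋−⌊2140/428⌋ = 5−5 = 0
n=50: ⌊2222/428⌋−⌊2181/428⌋ = 5−5 = 0
  …
n=59: ⌊2591/428⌋−⌊2550/428⌋ = 6−5 = 1  ← one
n=60: ⌊2632/428⌋−⌊2591/428⌋ = 6−6 = 0
n=61: ⌊2673/428⌋−⌊2632/428⌋ = 6−6 = 0
  …
n=69: ⌊3001/428⌋−⌊2960/428⌋ = 7−6 = 1  ← one
n=70: ⌊3042/428⌋−⌊3001/428⌋ = 7−7 = 0
n=71: ⌊3083/428⌋−⌊3042/428⌋ = 7−7 = 0
  …
n=80: ⌊3452/428⌋−⌊3411/428⌋ = 8−7 = 1  ← one
positions of the first 8 ones: 7 17 28 38 48 59 69 80


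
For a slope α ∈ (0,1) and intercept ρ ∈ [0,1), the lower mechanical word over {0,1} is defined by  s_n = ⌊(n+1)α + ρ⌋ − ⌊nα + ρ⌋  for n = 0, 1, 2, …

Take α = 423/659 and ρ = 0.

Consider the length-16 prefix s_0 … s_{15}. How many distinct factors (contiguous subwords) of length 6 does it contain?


7

t_n = ⌊(n·423)/659⌋ for n = 0 … 16:
  n=0…9: ⌊0/659⌋=0 ⌊423/659⌋=0 ⌊846/659⌋=1 ⌊1269/659⌋=1 ⌊1692/659⌋=2 ⌊2115/659⌋=3 ⌊2538/659⌋=3 ⌊2961/659⌋=4 ⌊3384/659⌋=5 ⌊3807/659⌋=5
  n=10…16: ⌊4230/659⌋=6 ⌊4653/659⌋=7 ⌊5076/659⌋=7 ⌊5499/659⌋=8 ⌊5922/659⌋=8 ⌊6345/659⌋=9 ⌊6768/659⌋=10
s_n = t_(n+1) − t_n for n = 0 … 15 gives
prefix = 0101101101101011
slide a length-6 window over [0..5] … [10..15] (11 windows); first occurrence of each distinct factor:
  [  0..  5] 010110
  [  1..  6] 101101
  [  2..  7] 011011
  [  3..  8] 110110
  [  8.. 13] 011010
  [  9.. 14] 110101
  [ 10.. 15] 101011
  (the other 4 windows repeat one of these)
distinct factors: {010110, 011010, 011011, 101011, 101101, 110101, 110110}
count = 7  (Sturmian bound for length 6 is 7)


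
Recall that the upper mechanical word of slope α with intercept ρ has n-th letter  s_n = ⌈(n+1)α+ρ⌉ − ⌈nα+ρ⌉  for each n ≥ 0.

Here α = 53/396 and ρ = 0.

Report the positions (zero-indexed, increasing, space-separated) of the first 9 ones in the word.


0 7 14 22 29 37 44 52 59

n=0: ⌈53/396⌉−⌈0/396⌉ = 1−0 = 1  ← one
n=1: ⌈106/396⌉−⌈53/396⌉ = 1−1 = 0
n=2: ⌈159/396⌉−⌈106/396⌉ = 1−1 = 0
n=3: ⌈212/396⌉−⌈159/396⌉ = 1−1 = 0
n=4: ⌈265/396⌉−⌈212/396⌉ = 1−1 = 0
n=5: ⌈318/396⌉−⌈265/396⌉ = 1−1 = 0
n=6: ⌈371/396⌉−⌈318/396⌉ = 1−1 = 0
n=7: ⌈424/396⌉−⌈371/396⌉ = 2−1 = 1  ← one
n=8: ⌈477/396⌉−⌈424/396⌉ = 2−2 = 0
n=9: ⌈530/396⌉−⌈477/396⌉ = 2−2 = 0
n=10: ⌈583/396⌉−⌈530/396⌉ = 2−2 = 0
n=11: ⌈636/396⌉−⌈583/396⌉ = 2−2 = 0
n=12: ⌈689/396⌉−⌈636/396⌉ = 2−2 = 0
n=13: ⌈742/396⌉−⌈689/396⌉ = 2−2 = 0
n=14: ⌈795/396⌉−⌈742/396⌉ = 3−2 = 1  ← one
n=15: ⌈848/396⌉−⌈795/396⌉ = 3−3 = 0
n=16: ⌈901/396⌉−⌈848/396⌉ = 3−3 = 0
n=17: ⌈954/396⌉−⌈901/396⌉ = 3−3 = 0
n=18: ⌈1007/396⌉−⌈954/396⌉ = 3−3 = 0
n=19: ⌈1060/396⌉−⌈1007/396⌉ = 3−3 = 0
n=20: ⌈1113/396⌉−⌈1060/396⌉ = 3−3 = 0
n=21: ⌈1166/396⌉−⌈1113/396⌉ = 3−3 = 0
n=22: ⌈1219/396⌉−⌈1166/396⌉ = 4−3 = 1  ← one
n=23: ⌈1272/396⌉−⌈1219/396⌉ = 4−4 = 0
n=24: ⌈1325/396⌉−⌈1272/396⌉ = 4−4 = 0
n=25: ⌈1378/396⌉−⌈1325/396⌉ = 4−4 = 0
n=26: ⌈1431/396⌉−⌈1378/396⌉ = 4−4 = 0
n=27: ⌈1484/396⌉−⌈1431/396⌉ = 4−4 = 0
n=28: ⌈1537/396⌉−⌈1484/396⌉ = 4−4 = 0
n=29: ⌈1590/396⌉−⌈1537/396⌉ = 5−4 = 1  ← one
n=30: ⌈1643/396⌉−⌈1590/396⌉ = 5−5 = 0
n=31: ⌈1696/396⌉−⌈1643/396⌉ = 5−5 = 0
n=32: ⌈1749/396⌉−⌈1696/396⌉ = 5−5 = 0
n=33: ⌈1802/396⌉−⌈1749/396⌉ = 5−5 = 0
n=34: ⌈1855/396⌉−⌈1802/396⌉ = 5−5 = 0
n=35: ⌈1908/396⌉−⌈1855/396⌉ = 5−5 = 0
n=36: ⌈1961/396⌉−⌈1908/396⌉ = 5−5 = 0
n=37: ⌈2014/396⌉−⌈1961/396⌉ = 6−5 = 1  ← one
n=38: ⌈2067/396⌉−⌈2014/396⌉ = 6−6 = 0
n=39: ⌈2120/396⌉−⌈2067/396⌉ = 6−6 = 0
n=40: ⌈2173/396⌉−⌈2120/396⌉ = 6−6 = 0
n=41: ⌈2226/396⌉−⌈2173/396⌉ = 6−6 = 0
n=42: ⌈2279/396⌉−⌈2226/396⌉ = 6−6 = 0
n=43: ⌈2332/396⌉−⌈2279/396⌉ = 6−6 = 0
n=44: ⌈2385/396⌉−⌈2332/396⌉ = 7−6 = 1  ← one
n=45: ⌈2438/396⌉−⌈2385/396⌉ = 7−7 = 0
n=46: ⌈2491/396⌉−⌈2438/396⌉ = 7−7 = 0
n=47: ⌈2544/396⌉−⌈2491/396⌉ = 7−7 = 0
n=48: ⌈2597/396⌉−⌈2544/396⌉ = 7−7 = 0
n=49: ⌈2650/396⌉−⌈2597/396⌉ = 7−7 = 0
n=50: ⌈2703/396⌉−⌈2650/396⌉ = 7−7 = 0
n=51: ⌈2756/396⌉−⌈2703/396⌉ = 7−7 = 0
n=52: ⌈2809/396⌉−⌈2756/396⌉ = 8−7 = 1  ← one
n=53: ⌈2862/396⌉−⌈2809/396⌉ = 8−8 = 0
n=54: ⌈2915/396⌉−⌈2862/396⌉ = 8−8 = 0
n=55: ⌈2968/396⌉−⌈2915/396⌉ = 8−8 = 0
n=56: ⌈3021/396⌉−⌈2968/396⌉ = 8−8 = 0
n=57: ⌈3074/396⌉−⌈3021/396⌉ = 8−8 = 0
n=58: ⌈3127/396⌉−⌈3074/396⌉ = 8−8 = 0
n=59: ⌈3180/396⌉−⌈3127/396⌉ = 9−8 = 1  ← one
positions of the first 9 ones: 0 7 14 22 29 37 44 52 59


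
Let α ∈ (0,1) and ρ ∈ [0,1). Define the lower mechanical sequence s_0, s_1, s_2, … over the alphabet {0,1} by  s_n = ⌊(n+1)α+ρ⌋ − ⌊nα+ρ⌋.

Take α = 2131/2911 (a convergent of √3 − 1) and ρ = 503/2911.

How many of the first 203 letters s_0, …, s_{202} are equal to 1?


148

#1s = Σ_{n=0}^{202} s_n = Σ_{n=0}^{202} (⌊(n+1)α+ρ⌋ − ⌊nα+ρ⌋)
the sum telescopes: every ⌊nα+ρ⌋ with 0 < n < 203 appears once with + and once with −, leaving ⌊203α+ρ⌋ − ⌊0·α+ρ⌋
203α + ρ = (203·2131 + 503) / 2911 = 433096/2911
ρ = 503/2911
⌊433096/2911⌋ = 148,  ⌊503/2911⌋ = 0
#1s = 148 − 0 = 148


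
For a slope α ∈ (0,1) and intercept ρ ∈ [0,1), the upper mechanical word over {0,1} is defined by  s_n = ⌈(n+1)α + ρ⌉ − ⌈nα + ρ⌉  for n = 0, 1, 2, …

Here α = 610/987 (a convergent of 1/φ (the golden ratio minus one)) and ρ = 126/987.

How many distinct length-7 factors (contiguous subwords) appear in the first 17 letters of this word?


t_n = ⌈(n·610+126)/987⌉ for n = 0 … 17:
  n=0…9: ⌈126/987⌉=1 ⌈736/987⌉=1 ⌈1346/987⌉=2 ⌈1956/987⌉=2 ⌈2566/987⌉=3 ⌈3176/987⌉=4 ⌈3786/987⌉=4 ⌈4396/987⌉=5 ⌈5006/987⌉=6 ⌈5616/987⌉=6
  n=10…17: ⌈6226/987⌉=7 ⌈6836/987⌉=7 ⌈7446/987⌉=8 ⌈8056/987⌉=9 ⌈8666/987⌉=9 ⌈9276/987⌉=10 ⌈9886/987⌉=11 ⌈10496/987⌉=11
s_n = t_(n+1) − t_n for n = 0 … 16 gives
prefix = 01011011010110110
slide a length-7 window over [0..6] … [10..16] (11 windows); first occurrence of each distinct factor:
  [  0..  6] 0101101
  [  1..  7] 1011011
  [  2..  8] 0110110
  [  3..  9] 1101101
  [  4.. 10] 1011010
  [  5.. 11] 0110101
  [  6.. 12] 1101011
  [  7.. 13] 1010110
  (the other 3 windows repeat one of these)
distinct factors: {0101101, 0110101, 0110110, 1010110, 1011010, 1011011, 1101011, 1101101}
count = 8  (Sturmian bound for length 7 is 8)

8


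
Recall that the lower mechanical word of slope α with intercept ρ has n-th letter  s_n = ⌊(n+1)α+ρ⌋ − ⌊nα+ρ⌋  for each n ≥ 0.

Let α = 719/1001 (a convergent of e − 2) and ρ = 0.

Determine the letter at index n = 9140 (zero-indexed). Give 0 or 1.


(n+1)α + ρ = (9141·719) / 1001 = 6572379/1001
nα + ρ     = (9140·719) / 1001 = 6571660/1001
⌊6572379/1001⌋ = 6565,  ⌊6571660/1001⌋ = 6565
s_{9140} = 6565 − 6565 = 0

0


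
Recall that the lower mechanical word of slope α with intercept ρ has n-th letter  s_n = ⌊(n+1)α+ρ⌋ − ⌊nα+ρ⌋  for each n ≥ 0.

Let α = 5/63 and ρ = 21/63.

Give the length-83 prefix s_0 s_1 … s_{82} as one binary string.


n=0: ⌊(1·5+21)/63⌋ − ⌊(0·5+21)/63⌋ = ⌊26/63⌋ − ⌊21/63⌋ = 0 − 0 = 0
n=1: ⌊(2·5+21)/63⌋ − ⌊(1·5+21)/63⌋ = ⌊31/63⌋ − ⌊26/63⌋ = 0 − 0 = 0
n=2: ⌊(3·5+21)/63⌋ − ⌊(2·5+21)/63⌋ = ⌊36/63⌋ − ⌊31/63⌋ = 0 − 0 = 0
n=3: ⌊(4·5+21)/63⌋ − ⌊(3·5+21)/63⌋ = ⌊41/63⌋ − ⌊36/63⌋ = 0 − 0 = 0
n=4: ⌊(5·5+21)/63⌋ − ⌊(4·5+21)/63⌋ = ⌊46/63⌋ − ⌊41/63⌋ = 0 − 0 = 0
n=5: ⌊(6·5+21)/63⌋ − ⌊(5·5+21)/63⌋ = ⌊51/63⌋ − ⌊46/63⌋ = 0 − 0 = 0
n=6: ⌊(7·5+21)/63⌋ − ⌊(6·5+21)/63⌋ = ⌊56/63⌋ − ⌊51/63⌋ = 0 − 0 = 0
n=7: ⌊(8·5+21)/63⌋ − ⌊(7·5+21)/63⌋ = ⌊61/63⌋ − ⌊56/63⌋ = 0 − 0 = 0
n=8: ⌊(9·5+21)/63⌋ − ⌊(8·5+21)/63⌋ = ⌊66/63⌋ − ⌊61/63⌋ = 1 − 0 = 1
n=9: ⌊(10·5+21)/63⌋ − ⌊(9·5+21)/63⌋ = ⌊71/63⌋ − ⌊66/63⌋ = 1 − 1 = 0
n=10: ⌊(11·5+21)/63⌋ − ⌊(10·5+21)/63⌋ = ⌊76/63⌋ − ⌊71/63⌋ = 1 − 1 = 0
n=11: ⌊(12·5+21)/63⌋ − ⌊(11·5+21)/63⌋ = ⌊81/63⌋ − ⌊76/63⌋ = 1 − 1 = 0
n=12: ⌊(13·5+21)/63⌋ − ⌊(12·5+21)/63⌋ = ⌊86/63⌋ − ⌊81/63⌋ = 1 − 1 = 0
n=13: ⌊(14·5+21)/63⌋ − ⌊(13·5+21)/63⌋ = ⌊91/63⌋ − ⌊86/63⌋ = 1 − 1 = 0
n=14: ⌊(15·5+21)/63⌋ − ⌊(14·5+21)/63⌋ = ⌊96/63⌋ − ⌊91/63⌋ = 1 − 1 = 0
n=15: ⌊(16·5+21)/63⌋ − ⌊(15·5+21)/63⌋ = ⌊101/63⌋ − ⌊96/63⌋ = 1 − 1 = 0
n=16: ⌊(17·5+21)/63⌋ − ⌊(16·5+21)/63⌋ = ⌊106/63⌋ − ⌊101/63⌋ = 1 − 1 = 0
n=17: ⌊(18·5+21)/63⌋ − ⌊(17·5+21)/63⌋ = ⌊111/63⌋ − ⌊106/63⌋ = 1 − 1 = 0
n=18: ⌊(19·5+21)/63⌋ − ⌊(18·5+21)/63⌋ = ⌊116/63⌋ − ⌊111/63⌋ = 1 − 1 = 0
n=19: ⌊(20·5+21)/63⌋ − ⌊(19·5+21)/63⌋ = ⌊121/63⌋ − ⌊116/63⌋ = 1 − 1 = 0
n=20: ⌊(21·5+21)/63⌋ − ⌊(20·5+21)/63⌋ = ⌊126/63⌋ − ⌊121/63⌋ = 2 − 1 = 1
n=21: ⌊(22·5+21)/63⌋ − ⌊(21·5+21)/63⌋ = ⌊131/63⌋ − ⌊126/63⌋ = 2 − 2 = 0
n=22: ⌊(23·5+21)/63⌋ − ⌊(22·5+21)/63⌋ = ⌊136/63⌋ − ⌊131/63⌋ = 2 − 2 = 0
n=23: ⌊(24·5+21)/63⌋ − ⌊(23·5+21)/63⌋ = ⌊141/63⌋ − ⌊136/63⌋ = 2 − 2 = 0
n=24: ⌊(25·5+21)/63⌋ − ⌊(24·5+21)/63⌋ = ⌊146/63⌋ − ⌊141/63⌋ = 2 − 2 = 0
n=25: ⌊(26·5+21)/63⌋ − ⌊(25·5+21)/63⌋ = ⌊151/63⌋ − ⌊146/63⌋ = 2 − 2 = 0
n=26: ⌊(27·5+21)/63⌋ − ⌊(26·5+21)/63⌋ = ⌊156/63⌋ − ⌊151/63⌋ = 2 − 2 = 0
n=27: ⌊(28·5+21)/63⌋ − ⌊(27·5+21)/63⌋ = ⌊161/63⌋ − ⌊156/63⌋ = 2 − 2 = 0
n=28: ⌊(29·5+21)/63⌋ − ⌊(28·5+21)/63⌋ = ⌊166/63⌋ − ⌊161/63⌋ = 2 − 2 = 0
n=29: ⌊(30·5+21)/63⌋ − ⌊(29·5+21)/63⌋ = ⌊171/63⌋ − ⌊166/63⌋ = 2 − 2 = 0
n=30: ⌊(31·5+21)/63⌋ − ⌊(30·5+21)/63⌋ = ⌊176/63⌋ − ⌊171/63⌋ = 2 − 2 = 0
n=31: ⌊(32·5+21)/63⌋ − ⌊(31·5+21)/63⌋ = ⌊181/63⌋ − ⌊176/63⌋ = 2 − 2 = 0
n=32: ⌊(33·5+21)/63⌋ − ⌊(32·5+21)/63⌋ = ⌊186/63⌋ − ⌊181/63⌋ = 2 − 2 = 0
n=33: ⌊(34·5+21)/63⌋ − ⌊(33·5+21)/63⌋ = ⌊191/63⌋ − ⌊186/63⌋ = 3 − 2 = 1
n=34: ⌊(35·5+21)/63⌋ − ⌊(34·5+21)/63⌋ = ⌊196/63⌋ − ⌊191/63⌋ = 3 − 3 = 0
n=35: ⌊(36·5+21)/63⌋ − ⌊(35·5+21)/63⌋ = ⌊201/63⌋ − ⌊196/63⌋ = 3 − 3 = 0
n=36: ⌊(37·5+21)/63⌋ − ⌊(36·5+21)/63⌋ = ⌊206/63⌋ − ⌊201/63⌋ = 3 − 3 = 0
n=37: ⌊(38·5+21)/63⌋ − ⌊(37·5+21)/63⌋ = ⌊211/63⌋ − ⌊206/63⌋ = 3 − 3 = 0
n=38: ⌊(39·5+21)/63⌋ − ⌊(38·5+21)/63⌋ = ⌊216/63⌋ − ⌊211/63⌋ = 3 − 3 = 0
n=39: ⌊(40·5+21)/63⌋ − ⌊(39·5+21)/63⌋ = ⌊221/63⌋ − ⌊216/63⌋ = 3 − 3 = 0
n=40: ⌊(41·5+21)/63⌋ − ⌊(40·5+21)/63⌋ = ⌊226/63⌋ − ⌊221/63⌋ = 3 − 3 = 0
n=41: ⌊(42·5+21)/63⌋ − ⌊(41·5+21)/63⌋ = ⌊231/63⌋ − ⌊226/63⌋ = 3 − 3 = 0
n=42: ⌊(43·5+21)/63⌋ − ⌊(42·5+21)/63⌋ = ⌊236/63⌋ − ⌊231/63⌋ = 3 − 3 = 0
n=43: ⌊(44·5+21)/63⌋ − ⌊(43·5+21)/63⌋ = ⌊241/63⌋ − ⌊236/63⌋ = 3 − 3 = 0
n=44: ⌊(45·5+21)/63⌋ − ⌊(44·5+21)/63⌋ = ⌊246/63⌋ − ⌊241/63⌋ = 3 − 3 = 0
n=45: ⌊(46·5+21)/63⌋ − ⌊(45·5+21)/63⌋ = ⌊251/63⌋ − ⌊246/63⌋ = 3 − 3 = 0
n=46: ⌊(47·5+21)/63⌋ − ⌊(46·5+21)/63⌋ = ⌊256/63⌋ − ⌊251/63⌋ = 4 − 3 = 1
n=47: ⌊(48·5+21)/63⌋ − ⌊(47·5+21)/63⌋ = ⌊261/63⌋ − ⌊256/63⌋ = 4 − 4 = 0
n=48: ⌊(49·5+21)/63⌋ − ⌊(48·5+21)/63⌋ = ⌊266/63⌋ − ⌊261/63⌋ = 4 − 4 = 0
n=49: ⌊(50·5+21)/63⌋ − ⌊(49·5+21)/63⌋ = ⌊271/63⌋ − ⌊266/63⌋ = 4 − 4 = 0
n=50: ⌊(51·5+21)/63⌋ − ⌊(50·5+21)/63⌋ = ⌊276/63⌋ − ⌊271/63⌋ = 4 − 4 = 0
n=51: ⌊(52·5+21)/63⌋ − ⌊(51·5+21)/63⌋ = ⌊281/63⌋ − ⌊276/63⌋ = 4 − 4 = 0
n=52: ⌊(53·5+21)/63⌋ − ⌊(52·5+21)/63⌋ = ⌊286/63⌋ − ⌊281/63⌋ = 4 − 4 = 0
n=53: ⌊(54·5+21)/63⌋ − ⌊(53·5+21)/63⌋ = ⌊291/63⌋ − ⌊286/63⌋ = 4 − 4 = 0
n=54: ⌊(55·5+21)/63⌋ − ⌊(54·5+21)/63⌋ = ⌊296/63⌋ − ⌊291/63⌋ = 4 − 4 = 0
n=55: ⌊(56·5+21)/63⌋ − ⌊(55·5+21)/63⌋ = ⌊301/63⌋ − ⌊296/63⌋ = 4 − 4 = 0
n=56: ⌊(57·5+21)/63⌋ − ⌊(56·5+21)/63⌋ = ⌊306/63⌋ − ⌊301/63⌋ = 4 − 4 = 0
n=57: ⌊(58·5+21)/63⌋ − ⌊(57·5+21)/63⌋ = ⌊311/63⌋ − ⌊306/63⌋ = 4 − 4 = 0
n=58: ⌊(59·5+21)/63⌋ − ⌊(58·5+21)/63⌋ = ⌊316/63⌋ − ⌊311/63⌋ = 5 − 4 = 1
n=59: ⌊(60·5+21)/63⌋ − ⌊(59·5+21)/63⌋ = ⌊321/63⌋ − ⌊316/63⌋ = 5 − 5 = 0
n=60: ⌊(61·5+21)/63⌋ − ⌊(60·5+21)/63⌋ = ⌊326/63⌋ − ⌊321/63⌋ = 5 − 5 = 0
n=61: ⌊(62·5+21)/63⌋ − ⌊(61·5+21)/63⌋ = ⌊331/63⌋ − ⌊326/63⌋ = 5 − 5 = 0
n=62: ⌊(63·5+21)/63⌋ − ⌊(62·5+21)/63⌋ = ⌊336/63⌋ − ⌊331/63⌋ = 5 − 5 = 0
n=63: ⌊(64·5+21)/63⌋ − ⌊(63·5+21)/63⌋ = ⌊341/63⌋ − ⌊336/63⌋ = 5 − 5 = 0
n=64: ⌊(65·5+21)/63⌋ − ⌊(64·5+21)/63⌋ = ⌊346/63⌋ − ⌊341/63⌋ = 5 − 5 = 0
n=65: ⌊(66·5+21)/63⌋ − ⌊(65·5+21)/63⌋ = ⌊351/63⌋ − ⌊346/63⌋ = 5 − 5 = 0
n=66: ⌊(67·5+21)/63⌋ − ⌊(66·5+21)/63⌋ = ⌊356/63⌋ − ⌊351/63⌋ = 5 − 5 = 0
n=67: ⌊(68·5+21)/63⌋ − ⌊(67·5+21)/63⌋ = ⌊361/63⌋ − ⌊356/63⌋ = 5 − 5 = 0
n=68: ⌊(69·5+21)/63⌋ − ⌊(68·5+21)/63⌋ = ⌊366/63⌋ − ⌊361/63⌋ = 5 − 5 = 0
n=69: ⌊(70·5+21)/63⌋ − ⌊(69·5+21)/63⌋ = ⌊371/63⌋ − ⌊366/63⌋ = 5 − 5 = 0
n=70: ⌊(71·5+21)/63⌋ − ⌊(70·5+21)/63⌋ = ⌊376/63⌋ − ⌊371/63⌋ = 5 − 5 = 0
n=71: ⌊(72·5+21)/63⌋ − ⌊(71·5+21)/63⌋ = ⌊381/63⌋ − ⌊376/63⌋ = 6 − 5 = 1
n=72: ⌊(73·5+21)/63⌋ − ⌊(72·5+21)/63⌋ = ⌊386/63⌋ − ⌊381/63⌋ = 6 − 6 = 0
n=73: ⌊(74·5+21)/63⌋ − ⌊(73·5+21)/63⌋ = ⌊391/63⌋ − ⌊386/63⌋ = 6 − 6 = 0
n=74: ⌊(75·5+21)/63⌋ − ⌊(74·5+21)/63⌋ = ⌊396/63⌋ − ⌊391/63⌋ = 6 − 6 = 0
n=75: ⌊(76·5+21)/63⌋ − ⌊(75·5+21)/63⌋ = ⌊401/63⌋ − ⌊396/63⌋ = 6 − 6 = 0
n=76: ⌊(77·5+21)/63⌋ − ⌊(76·5+21)/63⌋ = ⌊406/63⌋ − ⌊401/63⌋ = 6 − 6 = 0
n=77: ⌊(78·5+21)/63⌋ − ⌊(77·5+21)/63⌋ = ⌊411/63⌋ − ⌊406/63⌋ = 6 − 6 = 0
n=78: ⌊(79·5+21)/63⌋ − ⌊(78·5+21)/63⌋ = ⌊416/63⌋ − ⌊411/63⌋ = 6 − 6 = 0
n=79: ⌊(80·5+21)/63⌋ − ⌊(79·5+21)/63⌋ = ⌊421/63⌋ − ⌊416/63⌋ = 6 − 6 = 0
n=80: ⌊(81·5+21)/63⌋ − ⌊(80·5+21)/63⌋ = ⌊426/63⌋ − ⌊421/63⌋ = 6 − 6 = 0
n=81: ⌊(82·5+21)/63⌋ − ⌊(81·5+21)/63⌋ = ⌊431/63⌋ − ⌊426/63⌋ = 6 − 6 = 0
n=82: ⌊(83·5+21)/63⌋ − ⌊(82·5+21)/63⌋ = ⌊436/63⌋ − ⌊431/63⌋ = 6 − 6 = 0

00000000100000000000100000000000010000000000001000000000001000000000000100000000000


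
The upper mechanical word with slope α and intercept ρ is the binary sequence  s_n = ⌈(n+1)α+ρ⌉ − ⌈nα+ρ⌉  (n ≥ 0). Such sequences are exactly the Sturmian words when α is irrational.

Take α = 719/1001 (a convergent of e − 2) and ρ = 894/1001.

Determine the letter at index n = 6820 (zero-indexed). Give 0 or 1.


(n+1)α + ρ = (6821·719 + 894) / 1001 = 4905193/1001
nα + ρ     = (6820·719 + 894) / 1001 = 4904474/1001
⌈4905193/1001⌉ = 4901,  ⌈4904474/1001⌉ = 4900
s_{6820} = 4901 − 4900 = 1

1


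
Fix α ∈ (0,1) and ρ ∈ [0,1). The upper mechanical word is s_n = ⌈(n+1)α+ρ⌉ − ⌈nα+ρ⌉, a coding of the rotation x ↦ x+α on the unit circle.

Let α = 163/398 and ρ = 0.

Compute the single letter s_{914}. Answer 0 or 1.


0

(n+1)α + ρ = (915·163) / 398 = 149145/398
nα + ρ     = (914·163) / 398 = 148982/398
⌈149145/398⌉ = 375,  ⌈148982/398⌉ = 375
s_{914} = 375 − 375 = 0


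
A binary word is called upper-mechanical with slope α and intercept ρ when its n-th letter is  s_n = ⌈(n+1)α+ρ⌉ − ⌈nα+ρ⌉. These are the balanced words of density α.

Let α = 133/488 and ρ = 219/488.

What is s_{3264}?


(n+1)α + ρ = (3265·133 + 219) / 488 = 434464/488
nα + ρ     = (3264·133 + 219) / 488 = 434331/488
⌈434464/488⌉ = 891,  ⌈434331/488⌉ = 891
s_{3264} = 891 − 891 = 0

0


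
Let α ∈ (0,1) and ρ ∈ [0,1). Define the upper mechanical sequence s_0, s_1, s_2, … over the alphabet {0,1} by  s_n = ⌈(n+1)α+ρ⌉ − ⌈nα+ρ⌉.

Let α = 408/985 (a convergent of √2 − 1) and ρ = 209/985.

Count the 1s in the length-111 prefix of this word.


46

#1s = Σ_{n=0}^{110} s_n = Σ_{n=0}^{110} (⌈(n+1)α+ρ⌉ − ⌈nα+ρ⌉)
the sum telescopes: every ⌈nα+ρ⌉ with 0 < n < 111 appears once with + and once with −, leaving ⌈111α+ρ⌉ − ⌈0·α+ρ⌉
111α + ρ = (111·408 + 209) / 985 = 45497/985
ρ = 209/985
⌈45497/985⌉ = 47,  ⌈209/985⌉ = 1
#1s = 47 − 1 = 46


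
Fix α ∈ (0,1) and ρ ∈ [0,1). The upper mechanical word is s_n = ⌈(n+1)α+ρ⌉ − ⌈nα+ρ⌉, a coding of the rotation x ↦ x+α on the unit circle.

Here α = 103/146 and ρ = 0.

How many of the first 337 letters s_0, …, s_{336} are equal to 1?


238

#1s = Σ_{n=0}^{336} s_n = Σ_{n=0}^{336} (⌈(n+1)α+ρ⌉ − ⌈nα+ρ⌉)
the sum telescopes: every ⌈nα+ρ⌉ with 0 < n < 337 appears once with + and once with −, leaving ⌈337α+ρ⌉ − ⌈0·α+ρ⌉
337α + ρ = (337·103) / 146 = 34711/146
ρ = 0/146
⌈34711/146⌉ = 238,  ⌈0/146⌉ = 0
#1s = 238 − 0 = 238


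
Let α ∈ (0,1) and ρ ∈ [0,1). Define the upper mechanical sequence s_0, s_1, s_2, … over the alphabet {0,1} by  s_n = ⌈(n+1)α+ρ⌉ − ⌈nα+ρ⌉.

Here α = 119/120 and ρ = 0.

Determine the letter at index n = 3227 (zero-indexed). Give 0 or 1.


(n+1)α + ρ = (3228·119) / 120 = 384132/120
nα + ρ     = (3227·119) / 120 = 384013/120
⌈384132/120⌉ = 3202,  ⌈384013/120⌉ = 3201
s_{3227} = 3202 − 3201 = 1

1


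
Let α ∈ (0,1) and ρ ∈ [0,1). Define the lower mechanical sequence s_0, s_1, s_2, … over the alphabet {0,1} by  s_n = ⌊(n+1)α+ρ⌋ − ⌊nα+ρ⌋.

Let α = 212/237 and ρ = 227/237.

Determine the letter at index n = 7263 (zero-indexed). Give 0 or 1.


(n+1)α + ρ = (7264·212 + 227) / 237 = 1540195/237
nα + ρ     = (7263·212 + 227) / 237 = 1539983/237
⌊1540195/237⌋ = 6498,  ⌊1539983/237⌋ = 6497
s_{7263} = 6498 − 6497 = 1

1


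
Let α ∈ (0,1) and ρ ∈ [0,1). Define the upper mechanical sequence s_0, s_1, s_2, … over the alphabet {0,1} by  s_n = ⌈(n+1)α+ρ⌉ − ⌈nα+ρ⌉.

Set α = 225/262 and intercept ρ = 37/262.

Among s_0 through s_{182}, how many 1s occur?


157

#1s = Σ_{n=0}^{182} s_n = Σ_{n=0}^{182} (⌈(n+1)α+ρ⌉ − ⌈nα+ρ⌉)
the sum telescopes: every ⌈nα+ρ⌉ with 0 < n < 183 appears once with + and once with −, leaving ⌈183α+ρ⌉ − ⌈0·α+ρ⌉
183α + ρ = (183·225 + 37) / 262 = 41212/262
ρ = 37/262
⌈41212/262⌉ = 158,  ⌈37/262⌉ = 1
#1s = 158 − 1 = 157


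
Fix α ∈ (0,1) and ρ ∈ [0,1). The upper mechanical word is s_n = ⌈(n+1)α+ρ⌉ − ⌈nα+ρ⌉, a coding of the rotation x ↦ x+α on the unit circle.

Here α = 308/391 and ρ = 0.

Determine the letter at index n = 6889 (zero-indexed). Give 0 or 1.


(n+1)α + ρ = (6890·308) / 391 = 2122120/391
nα + ρ     = (6889·308) / 391 = 2121812/391
⌈2122120/391⌉ = 5428,  ⌈2121812/391⌉ = 5427
s_{6889} = 5428 − 5427 = 1

1


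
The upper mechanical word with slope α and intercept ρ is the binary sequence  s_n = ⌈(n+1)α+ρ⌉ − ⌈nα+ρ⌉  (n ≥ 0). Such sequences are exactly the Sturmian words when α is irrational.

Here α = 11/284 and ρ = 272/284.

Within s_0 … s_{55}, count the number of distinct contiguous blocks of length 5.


t_n = ⌈(n·11+272)/284⌉ for n = 0 … 56:
  n=0…9: ⌈272/284⌉=1 ⌈283/284⌉=1 ⌈294/284⌉=2 ⌈305/284⌉=2 ⌈316/284⌉=2 ⌈327/284⌉=2 ⌈338/284⌉=2 ⌈349/284⌉=2 ⌈360/284⌉=2 ⌈371/284⌉=2
  n=10…19: ⌈382/284⌉=2 ⌈393/284⌉=2 ⌈404/284⌉=2 ⌈415/284⌉=2 ⌈426/284⌉=2 ⌈437/284⌉=2 ⌈448/284⌉=2 ⌈459/284⌉=2 ⌈470/284⌉=2 ⌈481/284⌉=2
  n=20…29: ⌈492/284⌉=2 ⌈503/284⌉=2 ⌈514/284⌉=2 ⌈525/284⌉=2 ⌈536/284⌉=2 ⌈547/284⌉=2 ⌈558/284⌉=2 ⌈569/284⌉=3 ⌈580/284⌉=3 ⌈591/284⌉=3
  n=30…39: ⌈602/284⌉=3 ⌈613/284⌉=3 ⌈624/284⌉=3 ⌈635/284⌉=3 ⌈646/284⌉=3 ⌈657/284⌉=3 ⌈668/284⌉=3 ⌈679/284⌉=3 ⌈690/284⌉=3 ⌈701/284⌉=3
  n=40…49: ⌈712/284⌉=3 ⌈723/284⌉=3 ⌈734/284⌉=3 ⌈745/284⌉=3 ⌈756/284⌉=3 ⌈767/284⌉=3 ⌈778/284⌉=3 ⌈789/284⌉=3 ⌈800/284⌉=3 ⌈811/284⌉=3
  n=50…56: ⌈822/284⌉=3 ⌈833/284⌉=3 ⌈844/284⌉=3 ⌈855/284⌉=4 ⌈866/284⌉=4 ⌈877/284⌉=4 ⌈888/284⌉=4
s_n = t_(n+1) − t_n for n = 0 … 55 gives
prefix = 01000000000000000000000000100000000000000000000000001000
slide a length-5 window over [0..4] … [51..55] (52 windows); first occurrence of each distinct factor:
  [  0..  4] 01000
  [  1..  5] 10000
  [  2..  6] 00000
  [ 22.. 26] 00001
  [ 23.. 27] 00010
  [ 24.. 28] 00100
  (the other 46 windows repeat one of these)
distinct factors: {00000, 00001, 00010, 00100, 01000, 10000}
count = 6  (Sturmian bound for length 5 is 6)

6


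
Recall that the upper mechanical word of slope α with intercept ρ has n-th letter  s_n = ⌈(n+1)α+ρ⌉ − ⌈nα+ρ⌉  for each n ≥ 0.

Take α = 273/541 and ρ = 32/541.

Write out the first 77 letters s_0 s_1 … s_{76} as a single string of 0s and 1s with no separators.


01010101010101010101010101010101010101010101010101010101010101010101010101010

n=0: ⌈(1·273+32)/541⌉ − ⌈(0·273+32)/541⌉ = ⌈305/541⌉ − ⌈32/541⌉ = 1 − 1 = 0
n=1: ⌈(2·273+32)/541⌉ − ⌈(1·273+32)/541⌉ = ⌈578/541⌉ − ⌈305/541⌉ = 2 − 1 = 1
n=2: ⌈(3·273+32)/541⌉ − ⌈(2·273+32)/541⌉ = ⌈851/541⌉ − ⌈578/541⌉ = 2 − 2 = 0
n=3: ⌈(4·273+32)/541⌉ − ⌈(3·273+32)/541⌉ = ⌈1124/541⌉ − ⌈851/541⌉ = 3 − 2 = 1
n=4: ⌈(5·273+32)/541⌉ − ⌈(4·273+32)/541⌉ = ⌈1397/541⌉ − ⌈1124/541⌉ = 3 − 3 = 0
n=5: ⌈(6·273+32)/541⌉ − ⌈(5·273+32)/541⌉ = ⌈1670/541⌉ − ⌈1397/541⌉ = 4 − 3 = 1
n=6: ⌈(7·273+32)/541⌉ − ⌈(6·273+32)/541⌉ = ⌈1943/541⌉ − ⌈1670/541⌉ = 4 − 4 = 0
n=7: ⌈(8·273+32)/541⌉ − ⌈(7·273+32)/541⌉ = ⌈2216/541⌉ − ⌈1943/541⌉ = 5 − 4 = 1
n=8: ⌈(9·273+32)/541⌉ − ⌈(8·273+32)/541⌉ = ⌈2489/541⌉ − ⌈2216/541⌉ = 5 − 5 = 0
n=9: ⌈(10·273+32)/541⌉ − ⌈(9·273+32)/541⌉ = ⌈2762/541⌉ − ⌈2489/541⌉ = 6 − 5 = 1
n=10: ⌈(11·273+32)/541⌉ − ⌈(10·273+32)/541⌉ = ⌈3035/541⌉ − ⌈2762/541⌉ = 6 − 6 = 0
n=11: ⌈(12·273+32)/541⌉ − ⌈(11·273+32)/541⌉ = ⌈3308/541⌉ − ⌈3035/541⌉ = 7 − 6 = 1
n=12: ⌈(13·273+32)/541⌉ − ⌈(12·273+32)/541⌉ = ⌈3581/541⌉ − ⌈3308/541⌉ = 7 − 7 = 0
n=13: ⌈(14·273+32)/541⌉ − ⌈(13·273+32)/541⌉ = ⌈3854/541⌉ − ⌈3581/541⌉ = 8 − 7 = 1
n=14: ⌈(15·273+32)/541⌉ − ⌈(14·273+32)/541⌉ = ⌈4127/541⌉ − ⌈3854/541⌉ = 8 − 8 = 0
n=15: ⌈(16·273+32)/541⌉ − ⌈(15·273+32)/541⌉ = ⌈4400/541⌉ − ⌈4127/541⌉ = 9 − 8 = 1
n=16: ⌈(17·273+32)/541⌉ − ⌈(16·273+32)/541⌉ = ⌈4673/541⌉ − ⌈4400/541⌉ = 9 − 9 = 0
n=17: ⌈(18·273+32)/541⌉ − ⌈(17·273+32)/541⌉ = ⌈4946/541⌉ − ⌈4673/541⌉ = 10 − 9 = 1
n=18: ⌈(19·273+32)/541⌉ − ⌈(18·273+32)/541⌉ = ⌈5219/541⌉ − ⌈4946/541⌉ = 10 − 10 = 0
n=19: ⌈(20·273+32)/541⌉ − ⌈(19·273+32)/541⌉ = ⌈5492/541⌉ − ⌈5219/541⌉ = 11 − 10 = 1
n=20: ⌈(21·273+32)/541⌉ − ⌈(20·273+32)/541⌉ = ⌈5765/541⌉ − ⌈5492/541⌉ = 11 − 11 = 0
n=21: ⌈(22·273+32)/541⌉ − ⌈(21·273+32)/541⌉ = ⌈6038/541⌉ − ⌈5765/541⌉ = 12 − 11 = 1
n=22: ⌈(23·273+32)/541⌉ − ⌈(22·273+32)/541⌉ = ⌈6311/541⌉ − ⌈6038/541⌉ = 12 − 12 = 0
n=23: ⌈(24·273+32)/541⌉ − ⌈(23·273+32)/541⌉ = ⌈6584/541⌉ − ⌈6311/541⌉ = 13 − 12 = 1
n=24: ⌈(25·273+32)/541⌉ − ⌈(24·273+32)/541⌉ = ⌈6857/541⌉ − ⌈6584/541⌉ = 13 − 13 = 0
n=25: ⌈(26·273+32)/541⌉ − ⌈(25·273+32)/541⌉ = ⌈7130/541⌉ − ⌈6857/541⌉ = 14 − 13 = 1
n=26: ⌈(27·273+32)/541⌉ − ⌈(26·273+32)/541⌉ = ⌈7403/541⌉ − ⌈7130/541⌉ = 14 − 14 = 0
n=27: ⌈(28·273+32)/541⌉ − ⌈(27·273+32)/541⌉ = ⌈7676/541⌉ − ⌈7403/541⌉ = 15 − 14 = 1
n=28: ⌈(29·273+32)/541⌉ − ⌈(28·273+32)/541⌉ = ⌈7949/541⌉ − ⌈7676/541⌉ = 15 − 15 = 0
n=29: ⌈(30·273+32)/541⌉ − ⌈(29·273+32)/541⌉ = ⌈8222/541⌉ − ⌈7949/541⌉ = 16 − 15 = 1
n=30: ⌈(31·273+32)/541⌉ − ⌈(30·273+32)/541⌉ = ⌈8495/541⌉ − ⌈8222/541⌉ = 16 − 16 = 0
n=31: ⌈(32·273+32)/541⌉ − ⌈(31·273+32)/541⌉ = ⌈8768/541⌉ − ⌈8495/541⌉ = 17 − 16 = 1
n=32: ⌈(33·273+32)/541⌉ − ⌈(32·273+32)/541⌉ = ⌈9041/541⌉ − ⌈8768/541⌉ = 17 − 17 = 0
n=33: ⌈(34·273+32)/541⌉ − ⌈(33·273+32)/541⌉ = ⌈9314/541⌉ − ⌈9041/541⌉ = 18 − 17 = 1
n=34: ⌈(35·273+32)/541⌉ − ⌈(34·273+32)/541⌉ = ⌈9587/541⌉ − ⌈9314/541⌉ = 18 − 18 = 0
n=35: ⌈(36·273+32)/541⌉ − ⌈(35·273+32)/541⌉ = ⌈9860/541⌉ − ⌈9587/541⌉ = 19 − 18 = 1
n=36: ⌈(37·273+32)/541⌉ − ⌈(36·273+32)/541⌉ = ⌈10133/541⌉ − ⌈9860/541⌉ = 19 − 19 = 0
n=37: ⌈(38·273+32)/541⌉ − ⌈(37·273+32)/541⌉ = ⌈10406/541⌉ − ⌈10133/541⌉ = 20 − 19 = 1
n=38: ⌈(39·273+32)/541⌉ − ⌈(38·273+32)/541⌉ = ⌈10679/541⌉ − ⌈10406/541⌉ = 20 − 20 = 0
n=39: ⌈(40·273+32)/541⌉ − ⌈(39·273+32)/541⌉ = ⌈10952/541⌉ − ⌈10679/541⌉ = 21 − 20 = 1
n=40: ⌈(41·273+32)/541⌉ − ⌈(40·273+32)/541⌉ = ⌈11225/541⌉ − ⌈10952/541⌉ = 21 − 21 = 0
n=41: ⌈(42·273+32)/541⌉ − ⌈(41·273+32)/541⌉ = ⌈11498/541⌉ − ⌈11225/541⌉ = 22 − 21 = 1
n=42: ⌈(43·273+32)/541⌉ − ⌈(42·273+32)/541⌉ = ⌈11771/541⌉ − ⌈11498/541⌉ = 22 − 22 = 0
n=43: ⌈(44·273+32)/541⌉ − ⌈(43·273+32)/541⌉ = ⌈12044/541⌉ − ⌈11771/541⌉ = 23 − 22 = 1
n=44: ⌈(45·273+32)/541⌉ − ⌈(44·273+32)/541⌉ = ⌈12317/541⌉ − ⌈12044/541⌉ = 23 − 23 = 0
n=45: ⌈(46·273+32)/541⌉ − ⌈(45·273+32)/541⌉ = ⌈12590/541⌉ − ⌈12317/541⌉ = 24 − 23 = 1
n=46: ⌈(47·273+32)/541⌉ − ⌈(46·273+32)/541⌉ = ⌈12863/541⌉ − ⌈12590/541⌉ = 24 − 24 = 0
n=47: ⌈(48·273+32)/541⌉ − ⌈(47·273+32)/541⌉ = ⌈13136/541⌉ − ⌈12863/541⌉ = 25 − 24 = 1
n=48: ⌈(49·273+32)/541⌉ − ⌈(48·273+32)/541⌉ = ⌈13409/541⌉ − ⌈13136/541⌉ = 25 − 25 = 0
n=49: ⌈(50·273+32)/541⌉ − ⌈(49·273+32)/541⌉ = ⌈13682/541⌉ − ⌈13409/541⌉ = 26 − 25 = 1
n=50: ⌈(51·273+32)/541⌉ − ⌈(50·273+32)/541⌉ = ⌈13955/541⌉ − ⌈13682/541⌉ = 26 − 26 = 0
n=51: ⌈(52·273+32)/541⌉ − ⌈(51·273+32)/541⌉ = ⌈14228/541⌉ − ⌈13955/541⌉ = 27 − 26 = 1
n=52: ⌈(53·273+32)/541⌉ − ⌈(52·273+32)/541⌉ = ⌈14501/541⌉ − ⌈14228/541⌉ = 27 − 27 = 0
n=53: ⌈(54·273+32)/541⌉ − ⌈(53·273+32)/541⌉ = ⌈14774/541⌉ − ⌈14501/541⌉ = 28 − 27 = 1
n=54: ⌈(55·273+32)/541⌉ − ⌈(54·273+32)/541⌉ = ⌈15047/541⌉ − ⌈14774/541⌉ = 28 − 28 = 0
n=55: ⌈(56·273+32)/541⌉ − ⌈(55·273+32)/541⌉ = ⌈15320/541⌉ − ⌈15047/541⌉ = 29 − 28 = 1
n=56: ⌈(57·273+32)/541⌉ − ⌈(56·273+32)/541⌉ = ⌈15593/541⌉ − ⌈15320/541⌉ = 29 − 29 = 0
n=57: ⌈(58·273+32)/541⌉ − ⌈(57·273+32)/541⌉ = ⌈15866/541⌉ − ⌈15593/541⌉ = 30 − 29 = 1
n=58: ⌈(59·273+32)/541⌉ − ⌈(58·273+32)/541⌉ = ⌈16139/541⌉ − ⌈15866/541⌉ = 30 − 30 = 0
n=59: ⌈(60·273+32)/541⌉ − ⌈(59·273+32)/541⌉ = ⌈16412/541⌉ − ⌈16139/541⌉ = 31 − 30 = 1
n=60: ⌈(61·273+32)/541⌉ − ⌈(60·273+32)/541⌉ = ⌈16685/541⌉ − ⌈16412/541⌉ = 31 − 31 = 0
n=61: ⌈(62·273+32)/541⌉ − ⌈(61·273+32)/541⌉ = ⌈16958/541⌉ − ⌈16685/541⌉ = 32 − 31 = 1
n=62: ⌈(63·273+32)/541⌉ − ⌈(62·273+32)/541⌉ = ⌈17231/541⌉ − ⌈16958/541⌉ = 32 − 32 = 0
n=63: ⌈(64·273+32)/541⌉ − ⌈(63·273+32)/541⌉ = ⌈17504/541⌉ − ⌈17231/541⌉ = 33 − 32 = 1
n=64: ⌈(65·273+32)/541⌉ − ⌈(64·273+32)/541⌉ = ⌈17777/541⌉ − ⌈17504/541⌉ = 33 − 33 = 0
n=65: ⌈(66·273+32)/541⌉ − ⌈(65·273+32)/541⌉ = ⌈18050/541⌉ − ⌈17777/541⌉ = 34 − 33 = 1
n=66: ⌈(67·273+32)/541⌉ − ⌈(66·273+32)/541⌉ = ⌈18323/541⌉ − ⌈18050/541⌉ = 34 − 34 = 0
n=67: ⌈(68·273+32)/541⌉ − ⌈(67·273+32)/541⌉ = ⌈18596/541⌉ − ⌈18323/541⌉ = 35 − 34 = 1
n=68: ⌈(69·273+32)/541⌉ − ⌈(68·273+32)/541⌉ = ⌈18869/541⌉ − ⌈18596/541⌉ = 35 − 35 = 0
n=69: ⌈(70·273+32)/541⌉ − ⌈(69·273+32)/541⌉ = ⌈19142/541⌉ − ⌈18869/541⌉ = 36 − 35 = 1
n=70: ⌈(71·273+32)/541⌉ − ⌈(70·273+32)/541⌉ = ⌈19415/541⌉ − ⌈19142/541⌉ = 36 − 36 = 0
n=71: ⌈(72·273+32)/541⌉ − ⌈(71·273+32)/541⌉ = ⌈19688/541⌉ − ⌈19415/541⌉ = 37 − 36 = 1
n=72: ⌈(73·273+32)/541⌉ − ⌈(72·273+32)/541⌉ = ⌈19961/541⌉ − ⌈19688/541⌉ = 37 − 37 = 0
n=73: ⌈(74·273+32)/541⌉ − ⌈(73·273+32)/541⌉ = ⌈20234/541⌉ − ⌈19961/541⌉ = 38 − 37 = 1
n=74: ⌈(75·273+32)/541⌉ − ⌈(74·273+32)/541⌉ = ⌈20507/541⌉ − ⌈20234/541⌉ = 38 − 38 = 0
n=75: ⌈(76·273+32)/541⌉ − ⌈(75·273+32)/541⌉ = ⌈20780/541⌉ − ⌈20507/541⌉ = 39 − 38 = 1
n=76: ⌈(77·273+32)/541⌉ − ⌈(76·273+32)/541⌉ = ⌈21053/541⌉ − ⌈20780/541⌉ = 39 − 39 = 0


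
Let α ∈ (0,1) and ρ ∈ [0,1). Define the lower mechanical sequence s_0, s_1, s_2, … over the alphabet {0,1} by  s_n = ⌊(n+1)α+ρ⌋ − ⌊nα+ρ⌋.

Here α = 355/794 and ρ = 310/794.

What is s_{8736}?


(n+1)α + ρ = (8737·355 + 310) / 794 = 3101945/794
nα + ρ     = (8736·355 + 310) / 794 = 3101590/794
⌊3101945/794⌋ = 3906,  ⌊3101590/794⌋ = 3906
s_{8736} = 3906 − 3906 = 0

0


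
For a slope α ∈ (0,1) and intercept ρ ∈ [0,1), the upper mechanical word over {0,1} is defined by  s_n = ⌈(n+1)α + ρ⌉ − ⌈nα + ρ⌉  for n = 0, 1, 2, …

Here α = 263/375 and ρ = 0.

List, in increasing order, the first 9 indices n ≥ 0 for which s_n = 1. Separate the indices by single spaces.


n=0: ⌈263/375⌉−⌈0/375⌉ = 1−0 = 1  ← one
n=1: ⌈526/375⌉−⌈263/375⌉ = 2−1 = 1  ← one
n=2: ⌈789/375⌉−⌈526/375⌉ = 3−2 = 1  ← one
n=3: ⌈1052/375⌉−⌈789/375⌉ = 3−3 = 0
n=4: ⌈1315/375⌉−⌈1052/375⌉ = 4−3 = 1  ← one
n=5: ⌈1578/375⌉−⌈1315/375⌉ = 5−4 = 1  ← one
n=6: ⌈1841/375⌉−⌈1578/375⌉ = 5−5 = 0
n=7: ⌈2104/375⌉−⌈1841/375⌉ = 6−5 = 1  ← one
n=8: ⌈2367/375⌉−⌈2104/375⌉ = 7−6 = 1  ← one
n=9: ⌈2630/375⌉−⌈2367/375⌉ = 8−7 = 1  ← one
n=10: ⌈2893/375⌉−⌈2630/375⌉ = 8−8 = 0
n=11: ⌈3156/375⌉−⌈2893/375⌉ = 9−8 = 1  ← one
positions of the first 9 ones: 0 1 2 4 5 7 8 9 11

0 1 2 4 5 7 8 9 11
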